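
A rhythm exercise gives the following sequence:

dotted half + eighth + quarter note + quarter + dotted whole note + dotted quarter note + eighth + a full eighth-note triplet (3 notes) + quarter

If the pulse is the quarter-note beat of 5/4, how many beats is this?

15.5

One quarter-note beat = 2 eighth notes.
Convert each value to eighth notes: dotted half = 6; eighth = 1; quarter note = 2; quarter = 2; dotted whole note = 12; dotted quarter note = 3; eighth = 1; a full eighth-note triplet (3 notes) (three triplet eighths span one quarter) = 2; quarter = 2.
Altogether 6 + 1 + 2 + 2 + 12 + 3 + 1 + 2 + 2 = 31.
31 ÷ 2 = 15.5 beats.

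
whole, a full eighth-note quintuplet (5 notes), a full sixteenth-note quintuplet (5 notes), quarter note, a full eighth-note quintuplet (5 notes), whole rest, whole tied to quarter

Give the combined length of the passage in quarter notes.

19

Convert each value to quarter notes: whole = 4; a full eighth-note quintuplet (5 notes) (five quintuplet eighths span one half) = 2; a full sixteenth-note quintuplet (5 notes) (five quintuplet sixteenths span one quarter) = 1; quarter note = 1; a full eighth-note quintuplet (5 notes) (five quintuplet eighths span one half) = 2; whole rest = 4; whole tied to quarter (whole + quarter) = 5.
Sum: 4 + 2 + 1 + 1 + 2 + 4 + 5 = 19 quarter notes.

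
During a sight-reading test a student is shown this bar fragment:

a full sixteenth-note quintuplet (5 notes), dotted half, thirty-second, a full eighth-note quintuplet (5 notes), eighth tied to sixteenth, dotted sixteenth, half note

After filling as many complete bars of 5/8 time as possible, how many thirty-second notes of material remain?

14

One bar of 5/8 = 20 thirty-second notes.
Express everything in thirty-second notes: a full sixteenth-note quintuplet (5 notes) (five quintuplet sixteenths span one quarter) = 8; dotted half = 24; thirty-second = 1; a full eighth-note quintuplet (5 notes) (five quintuplet eighths span one half) = 16; eighth tied to sixteenth (eighth + sixteenth) = 6; dotted sixteenth = 3; half note = 16.
Adding: 8 + 24 + 1 + 16 + 6 + 3 + 16 = 74.
74 ÷ 20 = 3 complete bars with 14 thirty-second notes remaining.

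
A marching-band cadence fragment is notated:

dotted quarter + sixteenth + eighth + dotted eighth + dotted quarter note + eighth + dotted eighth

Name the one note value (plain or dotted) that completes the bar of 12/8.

sixteenth note

The bar of 12/8 = 24 sixteenth notes.
Each duration in sixteenth notes: dotted quarter = 6; sixteenth = 1; eighth = 2; dotted eighth = 3; dotted quarter note = 6; eighth = 2; dotted eighth = 3.
Total: 6 + 1 + 2 + 3 + 6 + 2 + 3 = 23.
Remaining: 24 − 23 = 1 sixteenth note, which is a sixteenth note.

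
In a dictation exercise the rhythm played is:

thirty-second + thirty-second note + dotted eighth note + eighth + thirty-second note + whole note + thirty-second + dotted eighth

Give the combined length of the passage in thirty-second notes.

In thirty-second notes: thirty-second = 1; thirty-second note = 1; dotted eighth note = 6; eighth = 4; thirty-second note = 1; whole note = 32; thirty-second = 1; dotted eighth = 6.
Altogether 1 + 1 + 6 + 4 + 1 + 32 + 1 + 6 = 52 thirty-second notes.

52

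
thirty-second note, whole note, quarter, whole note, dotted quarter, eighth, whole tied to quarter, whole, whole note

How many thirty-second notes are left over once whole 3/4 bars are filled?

1

One bar of 3/4 = 24 thirty-second notes.
In thirty-second notes: thirty-second note = 1; whole note = 32; quarter = 8; whole note = 32; dotted quarter = 12; eighth = 4; whole tied to quarter (whole + quarter) = 40; whole = 32; whole note = 32.
Total: 1 + 32 + 8 + 32 + 12 + 4 + 40 + 32 + 32 = 193.
193 ÷ 24 = 8 complete bars with 1 thirty-second note remaining.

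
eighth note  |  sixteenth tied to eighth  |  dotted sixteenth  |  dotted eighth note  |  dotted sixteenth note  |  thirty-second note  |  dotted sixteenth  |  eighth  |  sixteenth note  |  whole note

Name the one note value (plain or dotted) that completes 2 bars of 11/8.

2 bars of 11/8 = 88 thirty-second notes.
Express everything in thirty-second notes: eighth note = 4; sixteenth tied to eighth (sixteenth + eighth) = 6; dotted sixteenth = 3; dotted eighth note = 6; dotted sixteenth note = 3; thirty-second note = 1; dotted sixteenth = 3; eighth = 4; sixteenth note = 2; whole note = 32.
Adding: 4 + 6 + 3 + 6 + 3 + 1 + 3 + 4 + 2 + 32 = 64.
Remaining: 88 − 64 = 24 thirty-second notes, which is a dotted half note.

dotted half note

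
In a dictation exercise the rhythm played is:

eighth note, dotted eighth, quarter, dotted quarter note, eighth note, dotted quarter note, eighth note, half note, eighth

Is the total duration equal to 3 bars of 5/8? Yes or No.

One bar of 5/8 = 10 sixteenth notes, so 3 bars = 30.
In sixteenth notes: eighth note = 2; dotted eighth = 3; quarter = 4; dotted quarter note = 6; eighth note = 2; dotted quarter note = 6; eighth note = 2; half note = 8; eighth = 2.
Adding: 2 + 3 + 4 + 6 + 2 + 6 + 2 + 8 + 2 = 35.
35 exceeds 30, so the answer is No.

No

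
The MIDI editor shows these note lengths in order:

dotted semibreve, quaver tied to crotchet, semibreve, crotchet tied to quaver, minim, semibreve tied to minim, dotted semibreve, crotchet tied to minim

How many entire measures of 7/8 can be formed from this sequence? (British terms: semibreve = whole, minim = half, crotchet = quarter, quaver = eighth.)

8

One bar of 7/8 = 7 eighth notes.
Express everything in eighth notes: dotted semibreve = 12; quaver tied to crotchet (quaver + crotchet) = 3; semibreve = 8; crotchet tied to quaver (crotchet + quaver) = 3; minim = 4; semibreve tied to minim (semibreve + minim) = 12; dotted semibreve = 12; crotchet tied to minim (crotchet + minim) = 6.
Altogether 12 + 3 + 8 + 3 + 4 + 12 + 12 + 6 = 60.
60 ÷ 7 = 8 complete bars with 4 left over.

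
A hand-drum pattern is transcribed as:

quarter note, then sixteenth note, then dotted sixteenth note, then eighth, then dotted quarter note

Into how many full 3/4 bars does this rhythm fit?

1

One bar of 3/4 = 24 thirty-second notes.
Convert each value to thirty-second notes: quarter note = 8; sixteenth note = 2; dotted sixteenth note = 3; eighth = 4; dotted quarter note = 12.
Adding: 8 + 2 + 3 + 4 + 12 = 29.
29 ÷ 24 = 1 complete bar with 5 left over.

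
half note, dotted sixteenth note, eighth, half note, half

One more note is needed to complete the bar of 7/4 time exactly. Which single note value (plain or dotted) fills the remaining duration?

thirty-second note

The bar of 7/4 = 56 thirty-second notes.
In thirty-second notes: half note = 16; dotted sixteenth note = 3; eighth = 4; half note = 16; half = 16.
Altogether 16 + 3 + 4 + 16 + 16 = 55.
Remaining: 56 − 55 = 1 thirty-second note, which is a thirty-second note.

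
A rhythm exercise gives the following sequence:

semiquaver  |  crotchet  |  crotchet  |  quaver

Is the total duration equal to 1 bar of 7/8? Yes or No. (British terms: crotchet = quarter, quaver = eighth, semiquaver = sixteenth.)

One bar of 7/8 = 14 sixteenth notes.
Each duration in sixteenth notes: semiquaver = 1; crotchet = 4; crotchet = 4; quaver = 2.
Adding: 1 + 4 + 4 + 2 = 11.
11 falls short of 14, so the answer is No.

No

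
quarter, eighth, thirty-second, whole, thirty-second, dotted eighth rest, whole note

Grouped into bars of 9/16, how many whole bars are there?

4

One bar of 9/16 = 18 thirty-second notes.
Working in thirty-second notes: quarter = 8; eighth = 4; thirty-second = 1; whole = 32; thirty-second = 1; dotted eighth rest = 6; whole note = 32.
Total: 8 + 4 + 1 + 32 + 1 + 6 + 32 = 84.
84 ÷ 18 = 4 complete bars with 12 left over.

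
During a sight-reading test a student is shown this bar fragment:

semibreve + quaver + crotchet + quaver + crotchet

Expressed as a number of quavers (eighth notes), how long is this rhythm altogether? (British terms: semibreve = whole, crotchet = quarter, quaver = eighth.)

14

Express everything in eighth notes: semibreve = 8; quaver = 1; crotchet = 2; quaver = 1; crotchet = 2.
Adding: 8 + 1 + 2 + 1 + 2 = 14 eighth notes.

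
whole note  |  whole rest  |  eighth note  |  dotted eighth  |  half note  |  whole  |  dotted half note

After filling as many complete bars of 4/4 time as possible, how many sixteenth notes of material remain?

One bar of 4/4 = 16 sixteenth notes.
Convert each value to sixteenth notes: whole note = 16; whole rest = 16; eighth note = 2; dotted eighth = 3; half note = 8; whole = 16; dotted half note = 12.
Adding: 16 + 16 + 2 + 3 + 8 + 16 + 12 = 73.
73 ÷ 16 = 4 complete bars with 9 sixteenth notes remaining.

9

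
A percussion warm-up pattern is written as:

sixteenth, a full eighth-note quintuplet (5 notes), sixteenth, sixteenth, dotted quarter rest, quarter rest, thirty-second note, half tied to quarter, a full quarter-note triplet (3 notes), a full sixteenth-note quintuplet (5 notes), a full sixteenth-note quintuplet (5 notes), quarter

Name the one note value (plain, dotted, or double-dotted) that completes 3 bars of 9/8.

thirty-second note

3 bars of 9/8 = 108 thirty-second notes.
Convert each value to thirty-second notes: sixteenth = 2; a full eighth-note quintuplet (5 notes) (five quintuplet eighths span one half) = 16; sixteenth = 2; sixteenth = 2; dotted quarter rest = 12; quarter rest = 8; thirty-second note = 1; half tied to quarter (half + quarter) = 24; a full quarter-note triplet (3 notes) (three triplet quarters span one half) = 16; a full sixteenth-note quintuplet (5 notes) (five quintuplet sixteenths span one quarter) = 8; a full sixteenth-note quintuplet (5 notes) (five quintuplet sixteenths span one quarter) = 8; quarter = 8.
Adding: 2 + 16 + 2 + 2 + 12 + 8 + 1 + 24 + 16 + 8 + 8 + 8 = 107.
Remaining: 108 − 107 = 1 thirty-second note, which is a thirty-second note.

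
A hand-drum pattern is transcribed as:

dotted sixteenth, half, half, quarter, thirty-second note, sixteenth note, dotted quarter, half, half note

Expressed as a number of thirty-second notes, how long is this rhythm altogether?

Working in thirty-second notes: dotted sixteenth = 3; half = 16; half = 16; quarter = 8; thirty-second note = 1; sixteenth note = 2; dotted quarter = 12; half = 16; half note = 16.
Altogether 3 + 16 + 16 + 8 + 1 + 2 + 12 + 16 + 16 = 90 thirty-second notes.

90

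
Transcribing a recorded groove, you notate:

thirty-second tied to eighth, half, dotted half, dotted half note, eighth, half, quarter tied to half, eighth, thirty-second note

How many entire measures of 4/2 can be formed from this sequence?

One bar of 4/2 = 64 thirty-second notes.
Working in thirty-second notes: thirty-second tied to eighth (thirty-second + eighth) = 5; half = 16; dotted half = 24; dotted half note = 24; eighth = 4; half = 16; quarter tied to half (quarter + half) = 24; eighth = 4; thirty-second note = 1.
Altogether 5 + 16 + 24 + 24 + 4 + 16 + 24 + 4 + 1 = 118.
118 ÷ 64 = 1 complete bar with 54 left over.

1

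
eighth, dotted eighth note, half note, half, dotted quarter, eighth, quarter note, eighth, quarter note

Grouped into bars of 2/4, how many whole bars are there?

One bar of 2/4 = 8 sixteenth notes.
In sixteenth notes: eighth = 2; dotted eighth note = 3; half note = 8; half = 8; dotted quarter = 6; eighth = 2; quarter note = 4; eighth = 2; quarter note = 4.
Altogether 2 + 3 + 8 + 8 + 6 + 2 + 4 + 2 + 4 = 39.
39 ÷ 8 = 4 complete bars with 7 left over.

4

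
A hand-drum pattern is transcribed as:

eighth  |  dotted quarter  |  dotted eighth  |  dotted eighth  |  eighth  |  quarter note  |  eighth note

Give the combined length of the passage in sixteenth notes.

In sixteenth notes: eighth = 2; dotted quarter = 6; dotted eighth = 3; dotted eighth = 3; eighth = 2; quarter note = 4; eighth note = 2.
Sum: 2 + 6 + 3 + 3 + 2 + 4 + 2 = 22 sixteenth notes.

22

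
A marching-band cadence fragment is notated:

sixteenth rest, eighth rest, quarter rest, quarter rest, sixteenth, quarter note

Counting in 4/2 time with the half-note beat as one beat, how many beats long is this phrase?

One half-note beat = 8 sixteenth notes.
In sixteenth notes: sixteenth rest = 1; eighth rest = 2; quarter rest = 4; quarter rest = 4; sixteenth = 1; quarter note = 4.
Total: 1 + 2 + 4 + 4 + 1 + 4 = 16.
16 ÷ 8 = 2 beats.

2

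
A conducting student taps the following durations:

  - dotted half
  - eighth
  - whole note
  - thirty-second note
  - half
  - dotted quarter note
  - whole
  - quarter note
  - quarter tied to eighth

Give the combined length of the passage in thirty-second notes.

141

Working in thirty-second notes: dotted half = 24; eighth = 4; whole note = 32; thirty-second note = 1; half = 16; dotted quarter note = 12; whole = 32; quarter note = 8; quarter tied to eighth (quarter + eighth) = 12.
Sum: 24 + 4 + 32 + 1 + 16 + 12 + 32 + 8 + 12 = 141 thirty-second notes.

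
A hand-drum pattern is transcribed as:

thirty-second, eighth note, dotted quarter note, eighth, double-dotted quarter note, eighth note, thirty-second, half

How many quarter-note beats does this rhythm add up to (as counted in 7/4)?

7

One quarter-note beat = 8 thirty-second notes.
Working in thirty-second notes: thirty-second = 1; eighth note = 4; dotted quarter note = 12; eighth = 4; double-dotted quarter note = 14; eighth note = 4; thirty-second = 1; half = 16.
Sum: 1 + 4 + 12 + 4 + 14 + 4 + 1 + 16 = 56.
56 ÷ 8 = 7 beats.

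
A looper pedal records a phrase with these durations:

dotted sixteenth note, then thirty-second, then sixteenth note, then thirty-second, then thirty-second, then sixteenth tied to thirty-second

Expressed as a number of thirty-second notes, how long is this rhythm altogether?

Express everything in thirty-second notes: dotted sixteenth note = 3; thirty-second = 1; sixteenth note = 2; thirty-second = 1; thirty-second = 1; sixteenth tied to thirty-second (sixteenth + thirty-second) = 3.
Adding: 3 + 1 + 2 + 1 + 1 + 3 = 11 thirty-second notes.

11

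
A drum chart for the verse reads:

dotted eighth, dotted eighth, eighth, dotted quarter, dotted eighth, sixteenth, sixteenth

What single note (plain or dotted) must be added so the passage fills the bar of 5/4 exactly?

sixteenth note

The bar of 5/4 = 20 sixteenth notes.
Working in sixteenth notes: dotted eighth = 3; dotted eighth = 3; eighth = 2; dotted quarter = 6; dotted eighth = 3; sixteenth = 1; sixteenth = 1.
Altogether 3 + 3 + 2 + 6 + 3 + 1 + 1 = 19.
Remaining: 20 − 19 = 1 sixteenth note, which is a sixteenth note.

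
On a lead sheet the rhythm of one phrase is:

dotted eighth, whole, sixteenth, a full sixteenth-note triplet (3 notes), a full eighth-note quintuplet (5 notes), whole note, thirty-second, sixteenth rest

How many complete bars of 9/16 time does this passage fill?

One bar of 9/16 = 18 thirty-second notes.
Convert each value to thirty-second notes: dotted eighth = 6; whole = 32; sixteenth = 2; a full sixteenth-note triplet (3 notes) (three triplet sixteenths span one eighth) = 4; a full eighth-note quintuplet (5 notes) (five quintuplet eighths span one half) = 16; whole note = 32; thirty-second = 1; sixteenth rest = 2.
Sum: 6 + 32 + 2 + 4 + 16 + 32 + 1 + 2 = 95.
95 ÷ 18 = 5 complete bars with 5 left over.

5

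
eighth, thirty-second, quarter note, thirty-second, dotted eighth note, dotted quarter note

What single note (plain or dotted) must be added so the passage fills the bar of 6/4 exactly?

half note

The bar of 6/4 = 48 thirty-second notes.
Working in thirty-second notes: eighth = 4; thirty-second = 1; quarter note = 8; thirty-second = 1; dotted eighth note = 6; dotted quarter note = 12.
Total: 4 + 1 + 8 + 1 + 6 + 12 = 32.
Remaining: 48 − 32 = 16 thirty-second notes, which is a half note.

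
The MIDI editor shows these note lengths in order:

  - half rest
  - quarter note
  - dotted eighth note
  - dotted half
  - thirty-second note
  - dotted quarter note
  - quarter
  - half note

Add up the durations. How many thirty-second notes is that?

91

Convert each value to thirty-second notes: half rest = 16; quarter note = 8; dotted eighth note = 6; dotted half = 24; thirty-second note = 1; dotted quarter note = 12; quarter = 8; half note = 16.
Total: 16 + 8 + 6 + 24 + 1 + 12 + 8 + 16 = 91 thirty-second notes.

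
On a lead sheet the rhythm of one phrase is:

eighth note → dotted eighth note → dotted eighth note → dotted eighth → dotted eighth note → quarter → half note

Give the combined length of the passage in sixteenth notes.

Working in sixteenth notes: eighth note = 2; dotted eighth note = 3; dotted eighth note = 3; dotted eighth = 3; dotted eighth note = 3; quarter = 4; half note = 8.
Adding: 2 + 3 + 3 + 3 + 3 + 4 + 8 = 26 sixteenth notes.

26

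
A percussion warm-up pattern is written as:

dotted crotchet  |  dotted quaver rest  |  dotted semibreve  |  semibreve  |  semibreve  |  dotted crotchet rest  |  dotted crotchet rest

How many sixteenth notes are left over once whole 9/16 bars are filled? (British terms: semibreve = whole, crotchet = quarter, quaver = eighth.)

5

One bar of 9/16 = 9 sixteenth notes.
Convert each value to sixteenth notes: dotted crotchet = 6; dotted quaver rest = 3; dotted semibreve = 24; semibreve = 16; semibreve = 16; dotted crotchet rest = 6; dotted crotchet rest = 6.
Adding: 6 + 3 + 24 + 16 + 16 + 6 + 6 = 77.
77 ÷ 9 = 8 complete bars with 5 sixteenth notes remaining.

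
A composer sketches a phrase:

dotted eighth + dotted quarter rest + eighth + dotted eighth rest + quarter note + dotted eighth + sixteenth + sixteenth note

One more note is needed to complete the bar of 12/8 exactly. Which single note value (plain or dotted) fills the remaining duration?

sixteenth note

The bar of 12/8 = 24 sixteenth notes.
Working in sixteenth notes: dotted eighth = 3; dotted quarter rest = 6; eighth = 2; dotted eighth rest = 3; quarter note = 4; dotted eighth = 3; sixteenth = 1; sixteenth note = 1.
Sum: 3 + 6 + 2 + 3 + 4 + 3 + 1 + 1 = 23.
Remaining: 24 − 23 = 1 sixteenth note, which is a sixteenth note.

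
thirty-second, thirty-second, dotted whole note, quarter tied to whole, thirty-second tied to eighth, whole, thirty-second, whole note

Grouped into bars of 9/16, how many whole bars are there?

One bar of 9/16 = 18 thirty-second notes.
In thirty-second notes: thirty-second = 1; thirty-second = 1; dotted whole note = 48; quarter tied to whole (quarter + whole) = 40; thirty-second tied to eighth (thirty-second + eighth) = 5; whole = 32; thirty-second = 1; whole note = 32.
Sum: 1 + 1 + 48 + 40 + 5 + 32 + 1 + 32 = 160.
160 ÷ 18 = 8 complete bars with 16 left over.

8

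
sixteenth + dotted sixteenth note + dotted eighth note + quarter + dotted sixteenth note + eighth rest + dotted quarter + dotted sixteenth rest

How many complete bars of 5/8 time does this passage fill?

One bar of 5/8 = 20 thirty-second notes.
Each duration in thirty-second notes: sixteenth = 2; dotted sixteenth note = 3; dotted eighth note = 6; quarter = 8; dotted sixteenth note = 3; eighth rest = 4; dotted quarter = 12; dotted sixteenth rest = 3.
Altogether 2 + 3 + 6 + 8 + 3 + 4 + 12 + 3 = 41.
41 ÷ 20 = 2 complete bars with 1 left over.

2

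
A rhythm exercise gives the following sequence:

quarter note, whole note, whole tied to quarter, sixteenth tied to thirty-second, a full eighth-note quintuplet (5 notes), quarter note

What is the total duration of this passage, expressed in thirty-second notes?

Convert each value to thirty-second notes: quarter note = 8; whole note = 32; whole tied to quarter (whole + quarter) = 40; sixteenth tied to thirty-second (sixteenth + thirty-second) = 3; a full eighth-note quintuplet (5 notes) (five quintuplet eighths span one half) = 16; quarter note = 8.
Sum: 8 + 32 + 40 + 3 + 16 + 8 = 107 thirty-second notes.

107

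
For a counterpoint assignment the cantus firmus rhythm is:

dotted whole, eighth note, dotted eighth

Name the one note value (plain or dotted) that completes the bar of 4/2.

dotted eighth note

The bar of 4/2 = 32 sixteenth notes.
Working in sixteenth notes: dotted whole = 24; eighth note = 2; dotted eighth = 3.
Sum: 24 + 2 + 3 = 29.
Remaining: 32 − 29 = 3 sixteenth notes, which is a dotted eighth note.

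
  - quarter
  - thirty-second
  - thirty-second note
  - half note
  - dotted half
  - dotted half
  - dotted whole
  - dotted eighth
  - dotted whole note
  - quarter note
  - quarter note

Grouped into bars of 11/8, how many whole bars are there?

4

One bar of 11/8 = 44 thirty-second notes.
Each duration in thirty-second notes: quarter = 8; thirty-second = 1; thirty-second note = 1; half note = 16; dotted half = 24; dotted half = 24; dotted whole = 48; dotted eighth = 6; dotted whole note = 48; quarter note = 8; quarter note = 8.
Sum: 8 + 1 + 1 + 16 + 24 + 24 + 48 + 6 + 48 + 8 + 8 = 192.
192 ÷ 44 = 4 complete bars with 16 left over.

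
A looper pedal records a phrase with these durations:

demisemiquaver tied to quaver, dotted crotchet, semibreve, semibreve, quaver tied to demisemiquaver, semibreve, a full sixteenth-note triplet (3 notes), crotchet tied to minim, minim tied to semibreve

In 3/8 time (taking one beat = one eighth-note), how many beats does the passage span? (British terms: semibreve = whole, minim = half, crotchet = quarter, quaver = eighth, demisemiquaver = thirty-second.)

One eighth-note beat = 4 thirty-second notes.
Express everything in thirty-second notes: demisemiquaver tied to quaver (demisemiquaver + quaver) = 5; dotted crotchet = 12; semibreve = 32; semibreve = 32; quaver tied to demisemiquaver (quaver + demisemiquaver) = 5; semibreve = 32; a full sixteenth-note triplet (3 notes) (three triplet sixteenths span one eighth) = 4; crotchet tied to minim (crotchet + minim) = 24; minim tied to semibreve (minim + semibreve) = 48.
Altogether 5 + 12 + 32 + 32 + 5 + 32 + 4 + 24 + 48 = 194.
194 ÷ 4 = 48.5 beats.

48.5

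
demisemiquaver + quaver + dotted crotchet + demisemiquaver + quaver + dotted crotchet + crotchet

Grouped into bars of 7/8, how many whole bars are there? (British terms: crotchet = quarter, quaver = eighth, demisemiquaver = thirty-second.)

1

One bar of 7/8 = 28 thirty-second notes.
Working in thirty-second notes: demisemiquaver = 1; quaver = 4; dotted crotchet = 12; demisemiquaver = 1; quaver = 4; dotted crotchet = 12; crotchet = 8.
Altogether 1 + 4 + 12 + 1 + 4 + 12 + 8 = 42.
42 ÷ 28 = 1 complete bar with 14 left over.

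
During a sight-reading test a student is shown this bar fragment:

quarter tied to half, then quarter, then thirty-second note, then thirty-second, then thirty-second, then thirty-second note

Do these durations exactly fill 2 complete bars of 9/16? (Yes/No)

One bar of 9/16 = 18 thirty-second notes, so 2 bars = 36.
In thirty-second notes: quarter tied to half (quarter + half) = 24; quarter = 8; thirty-second note = 1; thirty-second = 1; thirty-second = 1; thirty-second note = 1.
Sum: 24 + 8 + 1 + 1 + 1 + 1 = 36.
36 equals 36, so the answer is Yes.

Yes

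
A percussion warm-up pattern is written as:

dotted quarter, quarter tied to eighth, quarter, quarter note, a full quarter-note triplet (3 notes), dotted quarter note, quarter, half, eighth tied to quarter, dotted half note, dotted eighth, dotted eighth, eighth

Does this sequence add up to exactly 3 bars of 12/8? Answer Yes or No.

One bar of 12/8 = 24 sixteenth notes, so 3 bars = 72.
Express everything in sixteenth notes: dotted quarter = 6; quarter tied to eighth (quarter + eighth) = 6; quarter = 4; quarter note = 4; a full quarter-note triplet (3 notes) (three triplet quarters span one half) = 8; dotted quarter note = 6; quarter = 4; half = 8; eighth tied to quarter (eighth + quarter) = 6; dotted half note = 12; dotted eighth = 3; dotted eighth = 3; eighth = 2.
Sum: 6 + 6 + 4 + 4 + 8 + 6 + 4 + 8 + 6 + 12 + 3 + 3 + 2 = 72.
72 equals 72, so the answer is Yes.

Yes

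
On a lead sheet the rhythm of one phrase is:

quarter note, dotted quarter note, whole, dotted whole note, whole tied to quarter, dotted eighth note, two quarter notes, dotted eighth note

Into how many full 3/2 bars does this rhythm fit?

One bar of 3/2 = 24 sixteenth notes.
In sixteenth notes: quarter note = 4; dotted quarter note = 6; whole = 16; dotted whole note = 24; whole tied to quarter (whole + quarter) = 20; dotted eighth note = 3; quarter note = 4; quarter note = 4; dotted eighth note = 3.
Total: 4 + 6 + 16 + 24 + 20 + 3 + 4 + 4 + 3 = 84.
84 ÷ 24 = 3 complete bars with 12 left over.

3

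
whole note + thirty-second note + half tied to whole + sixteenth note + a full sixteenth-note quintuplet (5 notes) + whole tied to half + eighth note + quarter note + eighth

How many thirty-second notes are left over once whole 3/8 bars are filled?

11

One bar of 3/8 = 12 thirty-second notes.
Express everything in thirty-second notes: whole note = 32; thirty-second note = 1; half tied to whole (half + whole) = 48; sixteenth note = 2; a full sixteenth-note quintuplet (5 notes) (five quintuplet sixteenths span one quarter) = 8; whole tied to half (whole + half) = 48; eighth note = 4; quarter note = 8; eighth = 4.
Total: 32 + 1 + 48 + 2 + 8 + 48 + 4 + 8 + 4 = 155.
155 ÷ 12 = 12 complete bars with 11 thirty-second notes remaining.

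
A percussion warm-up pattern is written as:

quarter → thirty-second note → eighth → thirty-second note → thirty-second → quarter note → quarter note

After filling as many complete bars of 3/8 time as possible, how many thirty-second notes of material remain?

7

One bar of 3/8 = 12 thirty-second notes.
In thirty-second notes: quarter = 8; thirty-second note = 1; eighth = 4; thirty-second note = 1; thirty-second = 1; quarter note = 8; quarter note = 8.
Adding: 8 + 1 + 4 + 1 + 1 + 8 + 8 = 31.
31 ÷ 12 = 2 complete bars with 7 thirty-second notes remaining.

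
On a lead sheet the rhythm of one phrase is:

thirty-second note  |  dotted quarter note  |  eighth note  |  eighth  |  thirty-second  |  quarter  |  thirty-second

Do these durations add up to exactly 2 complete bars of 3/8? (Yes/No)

No

One bar of 3/8 = 12 thirty-second notes, so 2 bars = 24.
Convert each value to thirty-second notes: thirty-second note = 1; dotted quarter note = 12; eighth note = 4; eighth = 4; thirty-second = 1; quarter = 8; thirty-second = 1.
Altogether 1 + 12 + 4 + 4 + 1 + 8 + 1 = 31.
31 exceeds 24, so the answer is No.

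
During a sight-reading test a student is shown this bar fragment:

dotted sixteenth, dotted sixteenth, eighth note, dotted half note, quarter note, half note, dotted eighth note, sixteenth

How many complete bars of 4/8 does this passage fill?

One bar of 4/8 = 16 thirty-second notes.
Working in thirty-second notes: dotted sixteenth = 3; dotted sixteenth = 3; eighth note = 4; dotted half note = 24; quarter note = 8; half note = 16; dotted eighth note = 6; sixteenth = 2.
Total: 3 + 3 + 4 + 24 + 8 + 16 + 6 + 2 = 66.
66 ÷ 16 = 4 complete bars with 2 left over.

4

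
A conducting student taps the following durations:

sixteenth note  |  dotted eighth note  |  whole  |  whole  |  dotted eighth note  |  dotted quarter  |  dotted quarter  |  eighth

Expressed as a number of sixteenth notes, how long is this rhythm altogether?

Express everything in sixteenth notes: sixteenth note = 1; dotted eighth note = 3; whole = 16; whole = 16; dotted eighth note = 3; dotted quarter = 6; dotted quarter = 6; eighth = 2.
Altogether 1 + 3 + 16 + 16 + 3 + 6 + 6 + 2 = 53 sixteenth notes.

53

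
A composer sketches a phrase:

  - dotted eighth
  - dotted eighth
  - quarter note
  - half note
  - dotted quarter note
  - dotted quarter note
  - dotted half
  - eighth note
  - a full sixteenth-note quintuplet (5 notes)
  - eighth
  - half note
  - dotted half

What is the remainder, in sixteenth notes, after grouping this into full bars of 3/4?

10

One bar of 3/4 = 12 sixteenth notes.
Convert each value to sixteenth notes: dotted eighth = 3; dotted eighth = 3; quarter note = 4; half note = 8; dotted quarter note = 6; dotted quarter note = 6; dotted half = 12; eighth note = 2; a full sixteenth-note quintuplet (5 notes) (five quintuplet sixteenths span one quarter) = 4; eighth = 2; half note = 8; dotted half = 12.
Altogether 3 + 3 + 4 + 8 + 6 + 6 + 12 + 2 + 4 + 2 + 8 + 12 = 70.
70 ÷ 12 = 5 complete bars with 10 sixteenth notes remaining.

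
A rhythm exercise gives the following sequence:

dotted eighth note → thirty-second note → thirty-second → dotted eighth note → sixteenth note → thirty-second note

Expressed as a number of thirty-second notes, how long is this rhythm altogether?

17

Each duration in thirty-second notes: dotted eighth note = 6; thirty-second note = 1; thirty-second = 1; dotted eighth note = 6; sixteenth note = 2; thirty-second note = 1.
Altogether 6 + 1 + 1 + 6 + 2 + 1 = 17 thirty-second notes.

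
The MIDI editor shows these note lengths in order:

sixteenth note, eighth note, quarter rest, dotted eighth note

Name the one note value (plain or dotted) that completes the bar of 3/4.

eighth note

The bar of 3/4 = 12 sixteenth notes.
Express everything in sixteenth notes: sixteenth note = 1; eighth note = 2; quarter rest = 4; dotted eighth note = 3.
Altogether 1 + 2 + 4 + 3 = 10.
Remaining: 12 − 10 = 2 sixteenth notes, which is a eighth note.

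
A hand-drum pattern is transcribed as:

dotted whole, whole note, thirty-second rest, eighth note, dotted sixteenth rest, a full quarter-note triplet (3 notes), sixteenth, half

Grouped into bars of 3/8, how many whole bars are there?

One bar of 3/8 = 12 thirty-second notes.
Express everything in thirty-second notes: dotted whole = 48; whole note = 32; thirty-second rest = 1; eighth note = 4; dotted sixteenth rest = 3; a full quarter-note triplet (3 notes) (three triplet quarters span one half) = 16; sixteenth = 2; half = 16.
Sum: 48 + 32 + 1 + 4 + 3 + 16 + 2 + 16 = 122.
122 ÷ 12 = 10 complete bars with 2 left over.

10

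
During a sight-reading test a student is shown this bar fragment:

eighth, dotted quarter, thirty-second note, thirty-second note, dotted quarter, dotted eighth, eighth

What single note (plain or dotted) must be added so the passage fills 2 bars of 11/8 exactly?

2 bars of 11/8 = 88 thirty-second notes.
Convert each value to thirty-second notes: eighth = 4; dotted quarter = 12; thirty-second note = 1; thirty-second note = 1; dotted quarter = 12; dotted eighth = 6; eighth = 4.
Total: 4 + 12 + 1 + 1 + 12 + 6 + 4 = 40.
Remaining: 88 − 40 = 48 thirty-second notes, which is a dotted whole note.

dotted whole note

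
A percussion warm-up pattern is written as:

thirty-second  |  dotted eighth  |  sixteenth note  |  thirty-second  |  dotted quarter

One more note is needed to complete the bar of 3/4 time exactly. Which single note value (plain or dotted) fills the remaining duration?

sixteenth note

The bar of 3/4 = 24 thirty-second notes.
Each duration in thirty-second notes: thirty-second = 1; dotted eighth = 6; sixteenth note = 2; thirty-second = 1; dotted quarter = 12.
Adding: 1 + 6 + 2 + 1 + 12 = 22.
Remaining: 24 − 22 = 2 thirty-second notes, which is a sixteenth note.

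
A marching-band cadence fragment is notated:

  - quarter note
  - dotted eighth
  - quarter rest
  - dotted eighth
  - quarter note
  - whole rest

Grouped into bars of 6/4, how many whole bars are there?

One bar of 6/4 = 24 sixteenth notes.
Working in sixteenth notes: quarter note = 4; dotted eighth = 3; quarter rest = 4; dotted eighth = 3; quarter note = 4; whole rest = 16.
Altogether 4 + 3 + 4 + 3 + 4 + 16 = 34.
34 ÷ 24 = 1 complete bar with 10 left over.

1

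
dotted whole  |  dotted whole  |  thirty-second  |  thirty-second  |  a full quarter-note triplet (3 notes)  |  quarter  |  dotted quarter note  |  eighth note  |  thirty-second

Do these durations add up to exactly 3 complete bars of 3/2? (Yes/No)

One bar of 3/2 = 48 thirty-second notes, so 3 bars = 144.
Working in thirty-second notes: dotted whole = 48; dotted whole = 48; thirty-second = 1; thirty-second = 1; a full quarter-note triplet (3 notes) (three triplet quarters span one half) = 16; quarter = 8; dotted quarter note = 12; eighth note = 4; thirty-second = 1.
Altogether 48 + 48 + 1 + 1 + 16 + 8 + 12 + 4 + 1 = 139.
139 falls short of 144, so the answer is No.

No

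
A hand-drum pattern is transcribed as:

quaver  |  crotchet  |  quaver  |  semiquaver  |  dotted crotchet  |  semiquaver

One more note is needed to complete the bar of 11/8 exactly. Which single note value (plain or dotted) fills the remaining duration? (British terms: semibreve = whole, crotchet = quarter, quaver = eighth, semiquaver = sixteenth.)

dotted quarter note

The bar of 11/8 = 22 sixteenth notes.
Convert each value to sixteenth notes: quaver = 2; crotchet = 4; quaver = 2; semiquaver = 1; dotted crotchet = 6; semiquaver = 1.
Sum: 2 + 4 + 2 + 1 + 6 + 1 = 16.
Remaining: 22 − 16 = 6 sixteenth notes, which is a dotted quarter note.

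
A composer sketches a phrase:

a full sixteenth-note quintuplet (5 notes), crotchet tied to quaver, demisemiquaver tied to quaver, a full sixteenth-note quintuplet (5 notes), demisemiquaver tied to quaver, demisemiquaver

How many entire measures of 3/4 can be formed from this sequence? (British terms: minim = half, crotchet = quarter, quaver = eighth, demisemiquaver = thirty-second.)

One bar of 3/4 = 24 thirty-second notes.
Express everything in thirty-second notes: a full sixteenth-note quintuplet (5 notes) (five quintuplet sixteenths span one quarter) = 8; crotchet tied to quaver (crotchet + quaver) = 12; demisemiquaver tied to quaver (demisemiquaver + quaver) = 5; a full sixteenth-note quintuplet (5 notes) (five quintuplet sixteenths span one quarter) = 8; demisemiquaver tied to quaver (demisemiquaver + quaver) = 5; demisemiquaver = 1.
Altogether 8 + 12 + 5 + 8 + 5 + 1 = 39.
39 ÷ 24 = 1 complete bar with 15 left over.

1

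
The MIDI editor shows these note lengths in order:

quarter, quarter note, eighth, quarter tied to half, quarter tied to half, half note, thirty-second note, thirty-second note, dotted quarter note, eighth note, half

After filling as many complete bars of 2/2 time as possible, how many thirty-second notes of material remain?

One bar of 2/2 = 32 thirty-second notes.
Working in thirty-second notes: quarter = 8; quarter note = 8; eighth = 4; quarter tied to half (quarter + half) = 24; quarter tied to half (quarter + half) = 24; half note = 16; thirty-second note = 1; thirty-second note = 1; dotted quarter note = 12; eighth note = 4; half = 16.
Adding: 8 + 8 + 4 + 24 + 24 + 16 + 1 + 1 + 12 + 4 + 16 = 118.
118 ÷ 32 = 3 complete bars with 22 thirty-second notes remaining.

22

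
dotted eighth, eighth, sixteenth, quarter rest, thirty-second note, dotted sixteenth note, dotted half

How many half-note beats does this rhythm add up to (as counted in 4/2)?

One half-note beat = 16 thirty-second notes.
Express everything in thirty-second notes: dotted eighth = 6; eighth = 4; sixteenth = 2; quarter rest = 8; thirty-second note = 1; dotted sixteenth note = 3; dotted half = 24.
Sum: 6 + 4 + 2 + 8 + 1 + 3 + 24 = 48.
48 ÷ 16 = 3 beats.

3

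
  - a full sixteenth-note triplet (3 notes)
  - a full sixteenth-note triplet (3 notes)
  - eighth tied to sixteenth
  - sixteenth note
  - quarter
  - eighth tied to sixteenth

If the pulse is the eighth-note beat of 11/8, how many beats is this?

One eighth-note beat = 2 sixteenth notes.
Working in sixteenth notes: a full sixteenth-note triplet (3 notes) (three triplet sixteenths span one eighth) = 2; a full sixteenth-note triplet (3 notes) (three triplet sixteenths span one eighth) = 2; eighth tied to sixteenth (eighth + sixteenth) = 3; sixteenth note = 1; quarter = 4; eighth tied to sixteenth (eighth + sixteenth) = 3.
Altogether 2 + 2 + 3 + 1 + 4 + 3 = 15.
15 ÷ 2 = 7.5 beats.

7.5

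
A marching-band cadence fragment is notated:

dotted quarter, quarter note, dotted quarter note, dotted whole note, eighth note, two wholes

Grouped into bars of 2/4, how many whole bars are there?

One bar of 2/4 = 4 eighth notes.
Each duration in eighth notes: dotted quarter = 3; quarter note = 2; dotted quarter note = 3; dotted whole note = 12; eighth note = 1; whole = 8; whole = 8.
Total: 3 + 2 + 3 + 12 + 1 + 8 + 8 = 37.
37 ÷ 4 = 9 complete bars with 1 left over.

9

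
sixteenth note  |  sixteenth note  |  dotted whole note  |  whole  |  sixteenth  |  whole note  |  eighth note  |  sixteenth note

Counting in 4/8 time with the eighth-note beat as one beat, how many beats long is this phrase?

31

One eighth-note beat = 2 sixteenth notes.
Each duration in sixteenth notes: sixteenth note = 1; sixteenth note = 1; dotted whole note = 24; whole = 16; sixteenth = 1; whole note = 16; eighth note = 2; sixteenth note = 1.
Total: 1 + 1 + 24 + 16 + 1 + 16 + 2 + 1 = 62.
62 ÷ 2 = 31 beats.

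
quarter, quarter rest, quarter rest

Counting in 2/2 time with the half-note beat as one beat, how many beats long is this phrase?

One half-note beat = 2 quarter notes.
Each duration in quarter notes: quarter = 1; quarter rest = 1; quarter rest = 1.
Sum: 1 + 1 + 1 = 3.
3 ÷ 2 = 1.5 beats.

1.5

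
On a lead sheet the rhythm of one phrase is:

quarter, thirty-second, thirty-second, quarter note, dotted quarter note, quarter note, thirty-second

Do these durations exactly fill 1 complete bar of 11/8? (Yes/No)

One bar of 11/8 = 44 thirty-second notes.
Express everything in thirty-second notes: quarter = 8; thirty-second = 1; thirty-second = 1; quarter note = 8; dotted quarter note = 12; quarter note = 8; thirty-second = 1.
Adding: 8 + 1 + 1 + 8 + 12 + 8 + 1 = 39.
39 falls short of 44, so the answer is No.

No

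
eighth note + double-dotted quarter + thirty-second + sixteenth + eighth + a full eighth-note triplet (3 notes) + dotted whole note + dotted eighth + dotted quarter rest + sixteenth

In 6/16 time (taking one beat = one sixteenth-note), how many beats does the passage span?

One sixteenth-note beat = 2 thirty-second notes.
Each duration in thirty-second notes: eighth note = 4; double-dotted quarter = 14; thirty-second = 1; sixteenth = 2; eighth = 4; a full eighth-note triplet (3 notes) (three triplet eighths span one quarter) = 8; dotted whole note = 48; dotted eighth = 6; dotted quarter rest = 12; sixteenth = 2.
Total: 4 + 14 + 1 + 2 + 4 + 8 + 48 + 6 + 12 + 2 = 101.
101 ÷ 2 = 50.5 beats.

50.5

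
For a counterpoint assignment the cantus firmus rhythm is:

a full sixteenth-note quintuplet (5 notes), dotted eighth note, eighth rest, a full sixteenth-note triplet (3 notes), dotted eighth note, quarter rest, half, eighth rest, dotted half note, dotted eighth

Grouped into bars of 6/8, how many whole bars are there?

3

One bar of 6/8 = 12 sixteenth notes.
In sixteenth notes: a full sixteenth-note quintuplet (5 notes) (five quintuplet sixteenths span one quarter) = 4; dotted eighth note = 3; eighth rest = 2; a full sixteenth-note triplet (3 notes) (three triplet sixteenths span one eighth) = 2; dotted eighth note = 3; quarter rest = 4; half = 8; eighth rest = 2; dotted half note = 12; dotted eighth = 3.
Adding: 4 + 3 + 2 + 2 + 3 + 4 + 8 + 2 + 12 + 3 = 43.
43 ÷ 12 = 3 complete bars with 7 left over.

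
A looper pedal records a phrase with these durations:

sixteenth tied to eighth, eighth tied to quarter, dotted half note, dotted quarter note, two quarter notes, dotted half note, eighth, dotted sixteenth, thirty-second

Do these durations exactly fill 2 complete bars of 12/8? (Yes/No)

One bar of 12/8 = 48 thirty-second notes, so 2 bars = 96.
Each duration in thirty-second notes: sixteenth tied to eighth (sixteenth + eighth) = 6; eighth tied to quarter (eighth + quarter) = 12; dotted half note = 24; dotted quarter note = 12; quarter note = 8; quarter note = 8; dotted half note = 24; eighth = 4; dotted sixteenth = 3; thirty-second = 1.
Altogether 6 + 12 + 24 + 12 + 8 + 8 + 24 + 4 + 3 + 1 = 102.
102 exceeds 96, so the answer is No.

No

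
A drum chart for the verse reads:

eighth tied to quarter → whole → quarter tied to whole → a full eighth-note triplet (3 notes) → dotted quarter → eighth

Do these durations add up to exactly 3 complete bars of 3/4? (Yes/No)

No

One bar of 3/4 = 6 eighth notes, so 3 bars = 18.
In eighth notes: eighth tied to quarter (eighth + quarter) = 3; whole = 8; quarter tied to whole (quarter + whole) = 10; a full eighth-note triplet (3 notes) (three triplet eighths span one quarter) = 2; dotted quarter = 3; eighth = 1.
Sum: 3 + 8 + 10 + 2 + 3 + 1 = 27.
27 exceeds 18, so the answer is No.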